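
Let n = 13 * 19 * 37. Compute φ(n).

φ(9139) = 9139 · (1 − 1/13) · (1 − 1/19) · (1 − 1/37)
       = 9139 · 7776/9139 = 7776.

7776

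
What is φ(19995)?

10080

19995 = 3 * 5 * 31 * 43.
φ(3) = 3 − 1 = 2.
φ(5) = 5 − 1 = 4.
φ(31) = 31 − 1 = 30.
φ(43) = 43 − 1 = 42.
Since φ is multiplicative, φ(19995) = 2 · 4 · 30 · 42 = 10080.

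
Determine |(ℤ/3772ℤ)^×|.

First factor: 3772 = 2**2 · 23 · 41.
φ(2^2) = 2^1·(2−1) = 2·1 = 2.
φ(23) = 23 − 1 = 22.
φ(41) = 41 − 1 = 40.
φ(3772) = 2 × 22 × 40 = 1760.

1760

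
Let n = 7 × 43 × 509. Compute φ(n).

φ(153209) = 153209 · (1 − 1/7) · (1 − 1/43) · (1 − 1/509)
       = 153209 · 128016/153209 = 128016.

128016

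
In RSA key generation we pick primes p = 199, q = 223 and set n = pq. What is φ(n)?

43956

φ(pq) = (p−1)(q−1) = 198 · 222 = 43956.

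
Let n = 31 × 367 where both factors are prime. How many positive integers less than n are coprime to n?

φ(n) = (p − 1)(q − 1) = (31−1)(367−1) = 30·366 = 10980.

10980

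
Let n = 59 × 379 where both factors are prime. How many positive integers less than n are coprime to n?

φ(59) = 59 − 1 = 58.
φ(379) = 379 − 1 = 378.
Multiply: 58 · 378 = 21924.

21924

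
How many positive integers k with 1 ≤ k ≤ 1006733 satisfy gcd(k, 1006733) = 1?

1006733 = 7 × 13**2 × 23 × 37.
φ(7) = 7 − 1 = 6.
φ(13^2) = 13^2 − 13^1 = 169 − 13 = 156.
φ(23) = 23 − 1 = 22.
φ(37) = 37 − 1 = 36.
Since φ is multiplicative, φ(1006733) = 6 · 156 · 22 · 36 = 741312.

741312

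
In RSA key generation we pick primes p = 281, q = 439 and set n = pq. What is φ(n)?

122640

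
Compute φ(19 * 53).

936

φ(19) = 19 − 1 = 18.
φ(53) = 53 − 1 = 52.
φ(1007) = 18 × 52 = 936.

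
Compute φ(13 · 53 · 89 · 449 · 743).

18253627392

φ(13) = 13 − 1 = 12.
φ(53) = 53 − 1 = 52.
φ(89) = 89 − 1 = 88.
φ(449) = 449 − 1 = 448.
φ(743) = 743 − 1 = 742.
φ(20457114847) = 12 × 52 × 88 × 448 × 742 = 18253627392.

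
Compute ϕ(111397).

First factor: 111397 = 11 * 13 * 19 * 41.
φ(111397) = 111397 · (1 − 1/11) · (1 − 1/13) · (1 − 1/19) · (1 − 1/41)
       = 111397 · 86400/111397 = 86400.

86400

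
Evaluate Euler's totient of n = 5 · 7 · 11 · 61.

14400

φ(23485) = 23485 · (1 − 1/5) · (1 − 1/7) · (1 − 1/11) · (1 − 1/61)
       = 23485 · 14400/23485 = 14400.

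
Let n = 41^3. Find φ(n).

φ(68921) = 68921 · (1 − 1/41)
       = 68921 · 40/41 = 67240.

67240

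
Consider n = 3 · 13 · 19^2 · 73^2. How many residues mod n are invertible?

φ(75026991) = 75026991 · (1 − 1/3) · (1 − 1/13) · (1 − 1/19) · (1 − 1/73)
       = 75026991 · 31104/54093 = 43141248.

43141248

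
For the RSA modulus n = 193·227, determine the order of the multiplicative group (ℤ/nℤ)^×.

For distinct primes, φ(pq) = (p−1)(q−1) = 192 × 226 = 43392.

43392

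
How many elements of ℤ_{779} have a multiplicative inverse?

Prime factorization: 779 = 19 · 41.
φ(19) = 19 − 1 = 18.
φ(41) = 41 − 1 = 40.
φ(779) = 18 × 40 = 720.

720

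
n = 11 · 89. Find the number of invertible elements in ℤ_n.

φ(11) = 11 − 1 = 10.
φ(89) = 89 − 1 = 88.
φ(979) = 10 × 88 = 880.

880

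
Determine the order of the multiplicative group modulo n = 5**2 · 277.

φ(5^2) = 5^1·(5−1) = 5·4 = 20.
φ(277) = 277 − 1 = 276.
Multiply: 20 · 276 = 5520.

5520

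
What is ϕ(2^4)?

φ(16) = 16 · (1 − 1/2)
       = 16 · 1/2 = 8.

8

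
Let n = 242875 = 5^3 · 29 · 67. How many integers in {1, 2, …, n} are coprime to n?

φ(5^3) = 5^2·(5−1) = 25·4 = 100.
φ(29) = 29 − 1 = 28.
φ(67) = 67 − 1 = 66.
Since φ is multiplicative, φ(242875) = 100 · 28 · 66 = 184800.

184800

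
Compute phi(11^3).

φ(11^3) = 11^3 − 11^2 = 1331 − 121 = 1210.

1210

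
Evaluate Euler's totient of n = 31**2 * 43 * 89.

φ(3677747) = 3677747 · (1 − 1/31) · (1 − 1/43) · (1 − 1/89)
       = 3677747 · 110880/118637 = 3437280.

3437280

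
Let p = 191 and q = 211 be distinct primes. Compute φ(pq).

φ(n) = (p − 1)(q − 1) = (191−1)(211−1) = 190·210 = 39900.

39900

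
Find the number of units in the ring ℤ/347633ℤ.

274560

Prime factorization: 347633 = 11^2 · 13^2 · 17.
φ(347633) = 347633 · (1 − 1/11) · (1 − 1/13) · (1 − 1/17)
       = 347633 · 1920/2431 = 274560.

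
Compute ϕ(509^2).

φ(259081) = 259081 · (1 − 1/509)
       = 259081 · 508/509 = 258572.

258572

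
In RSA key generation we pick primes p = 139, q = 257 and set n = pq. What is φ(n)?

35328

φ(n) = (p − 1)(q − 1) = (139−1)(257−1) = 138·256 = 35328.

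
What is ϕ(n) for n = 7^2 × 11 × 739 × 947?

293222160

φ(7^2) = 7^2 − 7^1 = 49 − 7 = 42.
φ(11) = 11 − 1 = 10.
φ(739) = 739 − 1 = 738.
φ(947) = 947 − 1 = 946.
φ(377209987) = 42 × 10 × 738 × 946 = 293222160.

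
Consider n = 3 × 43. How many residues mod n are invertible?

φ(3) = 3 − 1 = 2.
φ(43) = 43 − 1 = 42.
Since φ is multiplicative, φ(129) = 2 · 42 = 84.

84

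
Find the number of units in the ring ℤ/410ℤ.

160

First factor: 410 = 2 × 5 × 41.
φ(2) = 2 − 1 = 1.
φ(5) = 5 − 1 = 4.
φ(41) = 41 − 1 = 40.
Multiply: 1 · 4 · 40 = 160.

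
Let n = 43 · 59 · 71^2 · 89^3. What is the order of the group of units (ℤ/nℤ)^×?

8439104372160

φ(9015860525473) = 9015860525473 · (1 − 1/43) · (1 − 1/59) · (1 − 1/71) · (1 − 1/89)
       = 9015860525473 · 15005760/16031303 = 8439104372160.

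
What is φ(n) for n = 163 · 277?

φ(163) = 163 − 1 = 162.
φ(277) = 277 − 1 = 276.
Multiply: 162 · 276 = 44712.

44712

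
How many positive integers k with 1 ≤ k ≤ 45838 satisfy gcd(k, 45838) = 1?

45838 = 2 * 13 * 41 * 43.
φ(2) = 2 − 1 = 1.
φ(13) = 13 − 1 = 12.
φ(41) = 41 − 1 = 40.
φ(43) = 43 − 1 = 42.
Since φ is multiplicative, φ(45838) = 1 · 12 · 40 · 42 = 20160.

20160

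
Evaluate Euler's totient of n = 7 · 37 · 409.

φ(7) = 7 − 1 = 6.
φ(37) = 37 − 1 = 36.
φ(409) = 409 − 1 = 408.
φ(105931) = 6 × 36 × 408 = 88128.

88128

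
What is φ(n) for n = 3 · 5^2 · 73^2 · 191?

39945600

φ(76337925) = 76337925 · (1 − 1/3) · (1 − 1/5) · (1 − 1/73) · (1 − 1/191)
       = 76337925 · 109440/209145 = 39945600.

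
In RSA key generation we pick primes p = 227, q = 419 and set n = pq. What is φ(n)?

φ(n) = (p − 1)(q − 1) = (227−1)(419−1) = 226·418 = 94468.

94468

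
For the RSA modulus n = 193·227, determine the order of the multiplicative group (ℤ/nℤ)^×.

φ(193) = 193 − 1 = 192.
φ(227) = 227 − 1 = 226.
φ(43811) = 192 × 226 = 43392.

43392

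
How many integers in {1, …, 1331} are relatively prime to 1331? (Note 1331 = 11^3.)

φ(1331) = 1331 · (1 − 1/11)
       = 1331 · 10/11 = 1210.

1210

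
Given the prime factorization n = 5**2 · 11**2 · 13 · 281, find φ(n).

7392000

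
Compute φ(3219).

2016

Prime factorization: 3219 = 3 * 29 * 37.
φ(3) = 3 − 1 = 2.
φ(29) = 29 − 1 = 28.
φ(37) = 37 − 1 = 36.
Multiply: 2 · 28 · 36 = 2016.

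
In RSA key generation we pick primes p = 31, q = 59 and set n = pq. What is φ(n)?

1740

φ(n) = (p − 1)(q − 1) = (31−1)(59−1) = 30·58 = 1740.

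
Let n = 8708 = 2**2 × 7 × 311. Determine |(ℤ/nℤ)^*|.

3720

φ(2^2) = 2^2 − 2^1 = 4 − 2 = 2.
φ(7) = 7 − 1 = 6.
φ(311) = 311 − 1 = 310.
Multiply: 2 · 6 · 310 = 3720.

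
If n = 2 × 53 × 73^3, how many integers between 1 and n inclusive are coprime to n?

φ(2) = 2 − 1 = 1.
φ(53) = 53 − 1 = 52.
φ(73^3) = 73^3 − 73^2 = 389017 − 5329 = 383688.
Since φ is multiplicative, φ(41235802) = 1 · 52 · 383688 = 19951776.

19951776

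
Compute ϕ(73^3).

383688

φ(389017) = 389017 · (1 − 1/73)
       = 389017 · 72/73 = 383688.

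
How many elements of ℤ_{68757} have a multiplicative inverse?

68757 = 3 · 13 · 41 · 43.
φ(3) = 3 − 1 = 2.
φ(13) = 13 − 1 = 12.
φ(41) = 41 − 1 = 40.
φ(43) = 43 − 1 = 42.
φ(68757) = 2 × 12 × 40 × 42 = 40320.

40320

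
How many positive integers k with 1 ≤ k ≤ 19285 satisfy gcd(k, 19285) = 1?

12096

Prime factorization: 19285 = 5 * 7 * 19 * 29.
φ(5) = 5 − 1 = 4.
φ(7) = 7 − 1 = 6.
φ(19) = 19 − 1 = 18.
φ(29) = 29 − 1 = 28.
Multiply: 4 · 6 · 18 · 28 = 12096.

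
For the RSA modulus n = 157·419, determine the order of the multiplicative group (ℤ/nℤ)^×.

φ(n) = (p − 1)(q − 1) = (157−1)(419−1) = 156·418 = 65208.

65208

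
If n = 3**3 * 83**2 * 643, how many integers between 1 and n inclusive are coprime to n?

φ(119599929) = 119599929 · (1 − 1/3) · (1 − 1/83) · (1 − 1/643)
       = 119599929 · 105288/160107 = 78650136.

78650136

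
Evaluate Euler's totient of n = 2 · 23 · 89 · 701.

1355200

φ(2) = 2 − 1 = 1.
φ(23) = 23 − 1 = 22.
φ(89) = 89 − 1 = 88.
φ(701) = 701 − 1 = 700.
Multiply: 1 · 22 · 88 · 700 = 1355200.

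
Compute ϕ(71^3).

φ(71^3) = 71^2·(71−1) = 5041·70 = 352870.

352870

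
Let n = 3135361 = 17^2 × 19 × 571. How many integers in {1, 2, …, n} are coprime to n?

2790720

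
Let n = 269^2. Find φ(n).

φ(72361) = 72361 · (1 − 1/269)
       = 72361 · 268/269 = 72092.

72092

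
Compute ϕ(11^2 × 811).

89100

φ(98131) = 98131 · (1 − 1/11) · (1 − 1/811)
       = 98131 · 8100/8921 = 89100.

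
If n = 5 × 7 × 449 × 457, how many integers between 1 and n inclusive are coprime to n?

φ(5) = 5 − 1 = 4.
φ(7) = 7 − 1 = 6.
φ(449) = 449 − 1 = 448.
φ(457) = 457 − 1 = 456.
φ(7181755) = 4 × 6 × 448 × 456 = 4902912.

4902912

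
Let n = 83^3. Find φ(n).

φ(571787) = 571787 · (1 − 1/83)
       = 571787 · 82/83 = 564898.

564898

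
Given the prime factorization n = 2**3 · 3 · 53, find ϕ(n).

416

φ(1272) = 1272 · (1 − 1/2) · (1 − 1/3) · (1 − 1/53)
       = 1272 · 104/318 = 416.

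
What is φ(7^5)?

14406

φ(7^5) = 7^4·(7−1) = 2401·6 = 14406.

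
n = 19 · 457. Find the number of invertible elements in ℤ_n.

φ(8683) = 8683 · (1 − 1/19) · (1 − 1/457)
       = 8683 · 8208/8683 = 8208.

8208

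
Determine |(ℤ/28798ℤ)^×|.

First factor: 28798 = 2 · 7 · 11^2 · 17.
φ(28798) = 28798 · (1 − 1/2) · (1 − 1/7) · (1 − 1/11) · (1 − 1/17)
       = 28798 · 960/2618 = 10560.

10560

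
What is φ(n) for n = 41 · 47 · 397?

φ(765019) = 765019 · (1 − 1/41) · (1 − 1/47) · (1 − 1/397)
       = 765019 · 728640/765019 = 728640.

728640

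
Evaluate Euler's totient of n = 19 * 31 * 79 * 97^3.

38045479680

φ(19) = 19 − 1 = 18.
φ(31) = 31 − 1 = 30.
φ(79) = 79 − 1 = 78.
φ(97^3) = 97^2·(97−1) = 9409·96 = 903264.
φ(42467587363) = 18 × 30 × 78 × 903264 = 38045479680.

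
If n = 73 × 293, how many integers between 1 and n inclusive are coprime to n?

φ(21389) = 21389 · (1 − 1/73) · (1 − 1/293)
       = 21389 · 21024/21389 = 21024.

21024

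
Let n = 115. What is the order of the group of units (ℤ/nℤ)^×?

88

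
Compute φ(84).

24

Factor 84: 84 = 2^2 * 3 * 7.
φ(84) = 84 · (1 − 1/2) · (1 − 1/3) · (1 − 1/7)
       = 84 · 12/42 = 24.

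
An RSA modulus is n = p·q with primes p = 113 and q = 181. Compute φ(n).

φ(pq) = (p−1)(q−1) = 112 · 180 = 20160.

20160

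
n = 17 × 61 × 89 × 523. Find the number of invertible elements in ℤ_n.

φ(48269239) = 48269239 · (1 − 1/17) · (1 − 1/61) · (1 − 1/89) · (1 − 1/523)
       = 48269239 · 44098560/48269239 = 44098560.

44098560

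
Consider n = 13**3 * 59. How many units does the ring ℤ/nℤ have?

117624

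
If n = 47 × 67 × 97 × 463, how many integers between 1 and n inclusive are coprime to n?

φ(47) = 47 − 1 = 46.
φ(67) = 67 − 1 = 66.
φ(97) = 97 − 1 = 96.
φ(463) = 463 − 1 = 462.
Since φ is multiplicative, φ(141424739) = 46 · 66 · 96 · 462 = 134652672.

134652672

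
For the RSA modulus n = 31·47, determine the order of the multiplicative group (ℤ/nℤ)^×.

1380

For distinct primes, φ(pq) = (p−1)(q−1) = 30 × 46 = 1380.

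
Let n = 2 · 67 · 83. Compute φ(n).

5412

φ(2) = 2 − 1 = 1.
φ(67) = 67 − 1 = 66.
φ(83) = 83 − 1 = 82.
Multiply: 1 · 66 · 82 = 5412.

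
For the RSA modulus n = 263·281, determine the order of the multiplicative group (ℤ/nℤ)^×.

φ(n) = (p − 1)(q − 1) = (263−1)(281−1) = 262·280 = 73360.

73360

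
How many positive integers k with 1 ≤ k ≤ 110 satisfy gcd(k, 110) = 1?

40

Prime factorization: 110 = 2 * 5 * 11.
φ(2) = 2 − 1 = 1.
φ(5) = 5 − 1 = 4.
φ(11) = 11 − 1 = 10.
Multiply: 1 · 4 · 10 = 40.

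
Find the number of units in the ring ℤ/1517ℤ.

1440

Prime factorization: 1517 = 37 · 41.
φ(37) = 37 − 1 = 36.
φ(41) = 41 − 1 = 40.
Since φ is multiplicative, φ(1517) = 36 · 40 = 1440.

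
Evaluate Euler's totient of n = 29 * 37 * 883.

889056

φ(947459) = 947459 · (1 − 1/29) · (1 − 1/37) · (1 − 1/883)
       = 947459 · 889056/947459 = 889056.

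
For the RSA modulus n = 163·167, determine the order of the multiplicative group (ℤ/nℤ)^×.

26892

For distinct primes, φ(pq) = (p−1)(q−1) = 162 × 166 = 26892.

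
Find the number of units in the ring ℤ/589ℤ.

Prime factorization: 589 = 19 · 31.
φ(589) = 589 · (1 − 1/19) · (1 − 1/31)
       = 589 · 540/589 = 540.

540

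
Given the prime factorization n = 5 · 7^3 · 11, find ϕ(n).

11760

φ(18865) = 18865 · (1 − 1/5) · (1 − 1/7) · (1 − 1/11)
       = 18865 · 240/385 = 11760.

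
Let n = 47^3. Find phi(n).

101614

φ(103823) = 103823 · (1 − 1/47)
       = 103823 · 46/47 = 101614.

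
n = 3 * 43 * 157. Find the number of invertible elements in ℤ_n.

13104

φ(20253) = 20253 · (1 − 1/3) · (1 − 1/43) · (1 − 1/157)
       = 20253 · 13104/20253 = 13104.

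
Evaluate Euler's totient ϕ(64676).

64676 = 2**2 · 19 · 23 · 37.
φ(2^2) = 2^2 − 2^1 = 4 − 2 = 2.
φ(19) = 19 − 1 = 18.
φ(23) = 23 − 1 = 22.
φ(37) = 37 − 1 = 36.
Multiply: 2 · 18 · 22 · 36 = 28512.

28512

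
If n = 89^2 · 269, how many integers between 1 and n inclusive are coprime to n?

2098976

φ(2130749) = 2130749 · (1 − 1/89) · (1 − 1/269)
       = 2130749 · 23584/23941 = 2098976.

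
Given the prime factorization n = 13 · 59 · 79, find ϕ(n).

φ(13) = 13 − 1 = 12.
φ(59) = 59 − 1 = 58.
φ(79) = 79 − 1 = 78.
Since φ is multiplicative, φ(60593) = 12 · 58 · 78 = 54288.

54288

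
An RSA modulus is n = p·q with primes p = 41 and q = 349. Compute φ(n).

13920

φ(n) = (p − 1)(q − 1) = (41−1)(349−1) = 40·348 = 13920.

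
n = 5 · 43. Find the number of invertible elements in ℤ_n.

φ(5) = 5 − 1 = 4.
φ(43) = 43 − 1 = 42.
Multiply: 4 · 42 = 168.

168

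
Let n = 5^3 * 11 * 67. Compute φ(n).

66000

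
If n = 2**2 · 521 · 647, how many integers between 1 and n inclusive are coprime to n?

671840

φ(2^2) = 2^2 − 2^1 = 4 − 2 = 2.
φ(521) = 521 − 1 = 520.
φ(647) = 647 − 1 = 646.
φ(1348348) = 2 × 520 × 646 = 671840.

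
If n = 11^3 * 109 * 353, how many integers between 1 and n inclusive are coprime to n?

φ(11^3) = 11^2·(11−1) = 121·10 = 1210.
φ(109) = 109 − 1 = 108.
φ(353) = 353 − 1 = 352.
φ(51212887) = 1210 × 108 × 352 = 45999360.

45999360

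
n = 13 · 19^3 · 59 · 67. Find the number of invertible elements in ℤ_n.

298492128

φ(13) = 13 − 1 = 12.
φ(19^3) = 19^2·(19−1) = 361·18 = 6498.
φ(59) = 59 − 1 = 58.
φ(67) = 67 − 1 = 66.
Since φ is multiplicative, φ(352477151) = 12 · 6498 · 58 · 66 = 298492128.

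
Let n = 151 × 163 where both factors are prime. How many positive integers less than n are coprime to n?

For distinct primes, φ(pq) = (p−1)(q−1) = 150 × 162 = 24300.

24300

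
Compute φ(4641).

2304

Prime factorization: 4641 = 3 · 7 · 13 · 17.
φ(4641) = 4641 · (1 − 1/3) · (1 − 1/7) · (1 − 1/13) · (1 − 1/17)
       = 4641 · 2304/4641 = 2304.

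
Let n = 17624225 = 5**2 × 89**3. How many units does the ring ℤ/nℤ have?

φ(5^2) = 5^2 − 5^1 = 25 − 5 = 20.
φ(89^3) = 89^3 − 89^2 = 704969 − 7921 = 697048.
Since φ is multiplicative, φ(17624225) = 20 · 697048 = 13940960.

13940960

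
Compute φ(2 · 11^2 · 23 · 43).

101640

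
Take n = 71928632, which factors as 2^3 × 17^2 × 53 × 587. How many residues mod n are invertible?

φ(2^3) = 2^2·(2−1) = 4·1 = 4.
φ(17^2) = 17^2 − 17^1 = 289 − 17 = 272.
φ(53) = 53 − 1 = 52.
φ(587) = 587 − 1 = 586.
φ(71928632) = 4 × 272 × 52 × 586 = 33153536.

33153536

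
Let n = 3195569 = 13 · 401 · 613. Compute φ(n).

2937600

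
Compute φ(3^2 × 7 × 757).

27216

φ(3^2) = 3^1·(3−1) = 3·2 = 6.
φ(7) = 7 − 1 = 6.
φ(757) = 757 − 1 = 756.
Since φ is multiplicative, φ(47691) = 6 · 6 · 756 = 27216.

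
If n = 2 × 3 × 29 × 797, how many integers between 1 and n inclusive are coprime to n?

44576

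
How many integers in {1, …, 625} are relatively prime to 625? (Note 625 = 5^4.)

φ(5^4) = 5^3·(5−1) = 125·4 = 500.

500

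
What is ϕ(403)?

360

Factor 403: 403 = 13 · 31.
φ(403) = 403 · (1 − 1/13) · (1 − 1/31)
       = 403 · 360/403 = 360.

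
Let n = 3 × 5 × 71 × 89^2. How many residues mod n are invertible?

φ(8435865) = 8435865 · (1 − 1/3) · (1 − 1/5) · (1 − 1/71) · (1 − 1/89)
       = 8435865 · 49280/94785 = 4385920.

4385920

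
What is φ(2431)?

1920

2431 = 11 × 13 × 17.
φ(2431) = 2431 · (1 − 1/11) · (1 − 1/13) · (1 − 1/17)
       = 2431 · 1920/2431 = 1920.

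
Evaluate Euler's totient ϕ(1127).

Factor 1127: 1127 = 7^2 × 23.
φ(1127) = 1127 · (1 − 1/7) · (1 − 1/23)
       = 1127 · 132/161 = 924.

924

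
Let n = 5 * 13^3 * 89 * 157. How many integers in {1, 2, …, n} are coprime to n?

φ(5) = 5 − 1 = 4.
φ(13^3) = 13^2·(13−1) = 169·12 = 2028.
φ(89) = 89 − 1 = 88.
φ(157) = 157 − 1 = 156.
Since φ is multiplicative, φ(153493405) = 4 · 2028 · 88 · 156 = 111361536.

111361536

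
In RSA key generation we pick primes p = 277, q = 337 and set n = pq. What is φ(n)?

92736

φ(277) = 277 − 1 = 276.
φ(337) = 337 − 1 = 336.
Since φ is multiplicative, φ(93349) = 276 · 336 = 92736.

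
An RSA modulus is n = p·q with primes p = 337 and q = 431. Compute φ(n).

φ(pq) = (p−1)(q−1) = 336 · 430 = 144480.

144480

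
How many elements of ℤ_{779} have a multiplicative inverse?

720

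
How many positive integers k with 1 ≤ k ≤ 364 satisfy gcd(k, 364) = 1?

First factor: 364 = 2^2 × 7 × 13.
φ(364) = 364 · (1 − 1/2) · (1 − 1/7) · (1 − 1/13)
       = 364 · 72/182 = 144.

144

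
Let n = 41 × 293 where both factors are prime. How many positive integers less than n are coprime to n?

11680

For distinct primes, φ(pq) = (p−1)(q−1) = 40 × 292 = 11680.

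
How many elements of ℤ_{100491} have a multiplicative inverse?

First factor: 100491 = 3 · 19 · 41 · 43.
φ(3) = 3 − 1 = 2.
φ(19) = 19 − 1 = 18.
φ(41) = 41 − 1 = 40.
φ(43) = 43 − 1 = 42.
Multiply: 2 · 18 · 40 · 42 = 60480.

60480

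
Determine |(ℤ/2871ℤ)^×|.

1680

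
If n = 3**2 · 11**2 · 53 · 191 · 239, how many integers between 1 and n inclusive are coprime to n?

φ(2634723333) = 2634723333 · (1 − 1/3) · (1 − 1/11) · (1 − 1/53) · (1 − 1/191) · (1 − 1/239)
       = 2634723333 · 47028800/79840101 = 1551950400.

1551950400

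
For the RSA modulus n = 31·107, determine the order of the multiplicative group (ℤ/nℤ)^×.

φ(pq) = (p−1)(q−1) = 30 · 106 = 3180.

3180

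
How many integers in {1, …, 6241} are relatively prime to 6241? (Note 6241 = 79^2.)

6162

φ(79^2) = 79^2 − 79^1 = 6241 − 79 = 6162.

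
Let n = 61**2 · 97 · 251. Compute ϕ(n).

φ(90595187) = 90595187 · (1 − 1/61) · (1 − 1/97) · (1 − 1/251)
       = 90595187 · 1440000/1485167 = 87840000.

87840000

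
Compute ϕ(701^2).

490700

φ(491401) = 491401 · (1 − 1/701)
       = 491401 · 700/701 = 490700.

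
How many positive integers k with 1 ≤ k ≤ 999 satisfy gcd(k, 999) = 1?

648

Factor 999: 999 = 3^3 × 37.
φ(999) = 999 · (1 − 1/3) · (1 − 1/37)
       = 999 · 72/111 = 648.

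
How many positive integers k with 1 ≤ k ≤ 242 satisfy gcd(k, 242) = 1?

Prime factorization: 242 = 2 * 11^2.
φ(2) = 2 − 1 = 1.
φ(11^2) = 11^1·(11−1) = 11·10 = 110.
Since φ is multiplicative, φ(242) = 1 · 110 = 110.

110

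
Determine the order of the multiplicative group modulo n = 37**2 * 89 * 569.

66578688

φ(37^2) = 37^1·(37−1) = 37·36 = 1332.
φ(89) = 89 − 1 = 88.
φ(569) = 569 − 1 = 568.
Multiply: 1332 · 88 · 568 = 66578688.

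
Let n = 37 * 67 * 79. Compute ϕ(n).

185328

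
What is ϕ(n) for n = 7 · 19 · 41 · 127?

φ(7) = 7 − 1 = 6.
φ(19) = 19 − 1 = 18.
φ(41) = 41 − 1 = 40.
φ(127) = 127 − 1 = 126.
Since φ is multiplicative, φ(692531) = 6 · 18 · 40 · 126 = 544320.

544320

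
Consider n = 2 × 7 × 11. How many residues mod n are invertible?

φ(2) = 2 − 1 = 1.
φ(7) = 7 − 1 = 6.
φ(11) = 11 − 1 = 10.
φ(154) = 1 × 6 × 10 = 60.

60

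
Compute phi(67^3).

φ(300763) = 300763 · (1 − 1/67)
       = 300763 · 66/67 = 296274.

296274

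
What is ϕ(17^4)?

78608

φ(17^4) = 17^4 − 17^3 = 83521 − 4913 = 78608.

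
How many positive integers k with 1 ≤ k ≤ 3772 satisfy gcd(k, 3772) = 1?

3772 = 2**2 × 23 × 41.
φ(2^2) = 2^1·(2−1) = 2·1 = 2.
φ(23) = 23 − 1 = 22.
φ(41) = 41 − 1 = 40.
φ(3772) = 2 × 22 × 40 = 1760.

1760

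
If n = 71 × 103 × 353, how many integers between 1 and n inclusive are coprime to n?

φ(71) = 71 − 1 = 70.
φ(103) = 103 − 1 = 102.
φ(353) = 353 − 1 = 352.
Since φ is multiplicative, φ(2581489) = 70 · 102 · 352 = 2513280.

2513280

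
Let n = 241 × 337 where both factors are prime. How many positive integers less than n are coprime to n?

For distinct primes, φ(pq) = (p−1)(q−1) = 240 × 336 = 80640.

80640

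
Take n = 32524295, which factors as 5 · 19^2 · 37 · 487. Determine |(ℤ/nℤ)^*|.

φ(5) = 5 − 1 = 4.
φ(19^2) = 19^1·(19−1) = 19·18 = 342.
φ(37) = 37 − 1 = 36.
φ(487) = 487 − 1 = 486.
φ(32524295) = 4 × 342 × 36 × 486 = 23934528.

23934528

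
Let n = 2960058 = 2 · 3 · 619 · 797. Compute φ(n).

φ(2) = 2 − 1 = 1.
φ(3) = 3 − 1 = 2.
φ(619) = 619 − 1 = 618.
φ(797) = 797 − 1 = 796.
Since φ is multiplicative, φ(2960058) = 1 · 2 · 618 · 796 = 983856.

983856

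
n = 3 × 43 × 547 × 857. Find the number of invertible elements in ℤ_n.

φ(60472491) = 60472491 · (1 − 1/3) · (1 − 1/43) · (1 − 1/547) · (1 − 1/857)
       = 60472491 · 39259584/60472491 = 39259584.

39259584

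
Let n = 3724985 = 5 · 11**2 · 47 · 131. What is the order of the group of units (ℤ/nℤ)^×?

2631200

φ(3724985) = 3724985 · (1 − 1/5) · (1 − 1/11) · (1 − 1/47) · (1 − 1/131)
       = 3724985 · 239200/338635 = 2631200.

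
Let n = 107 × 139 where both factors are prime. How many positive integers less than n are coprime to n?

14628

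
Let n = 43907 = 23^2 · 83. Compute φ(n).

41492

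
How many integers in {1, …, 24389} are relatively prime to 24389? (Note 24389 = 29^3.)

φ(29^3) = 29^3 − 29^2 = 24389 − 841 = 23548.

23548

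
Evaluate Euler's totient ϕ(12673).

11088

12673 = 19 * 23 * 29.
φ(19) = 19 − 1 = 18.
φ(23) = 23 − 1 = 22.
φ(29) = 29 − 1 = 28.
Multiply: 18 · 22 · 28 = 11088.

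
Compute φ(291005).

First factor: 291005 = 5 × 11**2 × 13 × 37.
φ(5) = 5 − 1 = 4.
φ(11^2) = 11^1·(11−1) = 11·10 = 110.
φ(13) = 13 − 1 = 12.
φ(37) = 37 − 1 = 36.
φ(291005) = 4 × 110 × 12 × 36 = 190080.

190080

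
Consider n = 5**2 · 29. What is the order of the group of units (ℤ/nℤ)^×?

φ(725) = 725 · (1 − 1/5) · (1 − 1/29)
       = 725 · 112/145 = 560.

560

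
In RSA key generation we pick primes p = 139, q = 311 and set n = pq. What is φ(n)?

φ(43229) = 43229 · (1 − 1/139) · (1 − 1/311)
       = 43229 · 42780/43229 = 42780.

42780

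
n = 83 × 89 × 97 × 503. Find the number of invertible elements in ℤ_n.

347753472

φ(360419117) = 360419117 · (1 − 1/83) · (1 − 1/89) · (1 − 1/97) · (1 − 1/503)
       = 360419117 · 347753472/360419117 = 347753472.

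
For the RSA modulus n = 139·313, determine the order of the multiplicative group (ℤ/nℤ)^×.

φ(pq) = (p−1)(q−1) = 138 · 312 = 43056.

43056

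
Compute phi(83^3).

φ(571787) = 571787 · (1 − 1/83)
       = 571787 · 82/83 = 564898.

564898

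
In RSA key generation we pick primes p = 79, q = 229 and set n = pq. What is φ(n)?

17784

φ(n) = (p − 1)(q − 1) = (79−1)(229−1) = 78·228 = 17784.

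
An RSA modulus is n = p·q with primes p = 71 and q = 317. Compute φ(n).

22120

φ(22507) = 22507 · (1 − 1/71) · (1 − 1/317)
       = 22507 · 22120/22507 = 22120.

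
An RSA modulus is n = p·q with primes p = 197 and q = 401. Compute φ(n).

φ(pq) = (p−1)(q−1) = 196 · 400 = 78400.

78400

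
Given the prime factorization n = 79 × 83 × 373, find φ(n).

φ(79) = 79 − 1 = 78.
φ(83) = 83 − 1 = 82.
φ(373) = 373 − 1 = 372.
Multiply: 78 · 82 · 372 = 2379312.

2379312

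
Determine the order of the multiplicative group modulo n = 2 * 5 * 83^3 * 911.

φ(2) = 2 − 1 = 1.
φ(5) = 5 − 1 = 4.
φ(83^3) = 83^2·(83−1) = 6889·82 = 564898.
φ(911) = 911 − 1 = 910.
φ(5208979570) = 1 × 4 × 564898 × 910 = 2056228720.

2056228720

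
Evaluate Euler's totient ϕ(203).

168

Factor 203: 203 = 7 · 29.
φ(7) = 7 − 1 = 6.
φ(29) = 29 − 1 = 28.
Since φ is multiplicative, φ(203) = 6 · 28 = 168.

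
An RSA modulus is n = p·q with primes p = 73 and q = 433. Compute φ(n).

φ(73) = 73 − 1 = 72.
φ(433) = 433 − 1 = 432.
φ(31609) = 72 × 432 = 31104.

31104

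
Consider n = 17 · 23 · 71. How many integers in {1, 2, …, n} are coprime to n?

24640

φ(17) = 17 − 1 = 16.
φ(23) = 23 − 1 = 22.
φ(71) = 71 − 1 = 70.
Multiply: 16 · 22 · 70 = 24640.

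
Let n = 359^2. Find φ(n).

128522

φ(128881) = 128881 · (1 − 1/359)
       = 128881 · 358/359 = 128522.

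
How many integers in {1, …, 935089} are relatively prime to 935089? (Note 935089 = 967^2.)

934122

φ(967^2) = 967^1·(967−1) = 967·966 = 934122.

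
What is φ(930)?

930 = 2 · 3 · 5 · 31.
φ(2) = 2 − 1 = 1.
φ(3) = 3 − 1 = 2.
φ(5) = 5 − 1 = 4.
φ(31) = 31 − 1 = 30.
φ(930) = 1 × 2 × 4 × 30 = 240.

240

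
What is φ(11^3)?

1210

φ(1331) = 1331 · (1 − 1/11)
       = 1331 · 10/11 = 1210.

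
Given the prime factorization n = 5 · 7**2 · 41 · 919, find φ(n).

φ(5) = 5 − 1 = 4.
φ(7^2) = 7^2 − 7^1 = 49 − 7 = 42.
φ(41) = 41 − 1 = 40.
φ(919) = 919 − 1 = 918.
Multiply: 4 · 42 · 40 · 918 = 6168960.

6168960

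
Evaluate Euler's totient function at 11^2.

110

φ(11^2) = 11^2 − 11^1 = 121 − 11 = 110.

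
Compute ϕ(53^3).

146068

φ(53^3) = 53^3 − 53^2 = 148877 − 2809 = 146068.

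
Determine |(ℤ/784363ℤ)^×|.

784363 = 17 · 29 · 37 · 43.
φ(784363) = 784363 · (1 − 1/17) · (1 − 1/29) · (1 − 1/37) · (1 − 1/43)
       = 784363 · 677376/784363 = 677376.

677376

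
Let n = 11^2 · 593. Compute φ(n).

65120

φ(71753) = 71753 · (1 − 1/11) · (1 − 1/593)
       = 71753 · 5920/6523 = 65120.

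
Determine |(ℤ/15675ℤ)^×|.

7200

Factor 15675: 15675 = 3 × 5^2 × 11 × 19.
φ(3) = 3 − 1 = 2.
φ(5^2) = 5^2 − 5^1 = 25 − 5 = 20.
φ(11) = 11 − 1 = 10.
φ(19) = 19 − 1 = 18.
φ(15675) = 2 × 20 × 10 × 18 = 7200.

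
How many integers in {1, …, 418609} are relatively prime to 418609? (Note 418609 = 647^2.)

417962

φ(647^2) = 647^1·(647−1) = 647·646 = 417962.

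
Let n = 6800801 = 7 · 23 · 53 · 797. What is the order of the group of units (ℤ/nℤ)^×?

5463744

φ(6800801) = 6800801 · (1 − 1/7) · (1 − 1/23) · (1 − 1/53) · (1 − 1/797)
       = 6800801 · 5463744/6800801 = 5463744.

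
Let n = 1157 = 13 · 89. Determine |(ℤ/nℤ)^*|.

φ(1157) = 1157 · (1 − 1/13) · (1 − 1/89)
       = 1157 · 1056/1157 = 1056.

1056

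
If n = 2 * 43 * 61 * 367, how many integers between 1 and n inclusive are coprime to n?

922320

φ(2) = 2 − 1 = 1.
φ(43) = 43 − 1 = 42.
φ(61) = 61 − 1 = 60.
φ(367) = 367 − 1 = 366.
Multiply: 1 · 42 · 60 · 366 = 922320.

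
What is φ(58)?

28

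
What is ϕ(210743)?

Prime factorization: 210743 = 13**2 · 29 · 43.
φ(210743) = 210743 · (1 − 1/13) · (1 − 1/29) · (1 − 1/43)
       = 210743 · 14112/16211 = 183456.

183456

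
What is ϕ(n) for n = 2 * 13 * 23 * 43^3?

φ(47545186) = 47545186 · (1 − 1/2) · (1 − 1/13) · (1 − 1/23) · (1 − 1/43)
       = 47545186 · 11088/25714 = 20501712.

20501712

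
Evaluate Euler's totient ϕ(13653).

8640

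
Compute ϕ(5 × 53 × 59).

12064

φ(15635) = 15635 · (1 − 1/5) · (1 − 1/53) · (1 − 1/59)
       = 15635 · 12064/15635 = 12064.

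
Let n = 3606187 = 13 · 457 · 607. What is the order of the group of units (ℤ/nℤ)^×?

3316032

φ(3606187) = 3606187 · (1 − 1/13) · (1 − 1/457) · (1 − 1/607)
       = 3606187 · 3316032/3606187 = 3316032.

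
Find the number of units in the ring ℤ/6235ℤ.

4704

First factor: 6235 = 5 × 29 × 43.
φ(6235) = 6235 · (1 − 1/5) · (1 − 1/29) · (1 − 1/43)
       = 6235 · 4704/6235 = 4704.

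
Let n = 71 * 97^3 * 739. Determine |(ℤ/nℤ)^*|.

46662618240

φ(71) = 71 − 1 = 70.
φ(97^3) = 97^2·(97−1) = 9409·96 = 903264.
φ(739) = 739 − 1 = 738.
Multiply: 70 · 903264 · 738 = 46662618240.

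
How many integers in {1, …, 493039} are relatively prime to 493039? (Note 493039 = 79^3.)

486798

φ(79^3) = 79^2·(79−1) = 6241·78 = 486798.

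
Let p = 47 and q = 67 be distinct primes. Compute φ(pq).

φ(47) = 47 − 1 = 46.
φ(67) = 67 − 1 = 66.
Since φ is multiplicative, φ(3149) = 46 · 66 = 3036.

3036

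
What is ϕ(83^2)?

6806

φ(6889) = 6889 · (1 − 1/83)
       = 6889 · 82/83 = 6806.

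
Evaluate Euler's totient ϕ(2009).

2009 = 7^2 · 41.
φ(7^2) = 7^1·(7−1) = 7·6 = 42.
φ(41) = 41 − 1 = 40.
Multiply: 42 · 40 = 1680.

1680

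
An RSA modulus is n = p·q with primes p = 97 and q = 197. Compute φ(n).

For distinct primes, φ(pq) = (p−1)(q−1) = 96 × 196 = 18816.

18816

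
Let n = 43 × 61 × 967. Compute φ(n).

2434320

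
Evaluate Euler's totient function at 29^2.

φ(841) = 841 · (1 − 1/29)
       = 841 · 28/29 = 812.

812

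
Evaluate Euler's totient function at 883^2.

φ(779689) = 779689 · (1 − 1/883)
       = 779689 · 882/883 = 778806.

778806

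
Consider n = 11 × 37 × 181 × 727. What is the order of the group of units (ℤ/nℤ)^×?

47044800

φ(53555909) = 53555909 · (1 − 1/11) · (1 − 1/37) · (1 − 1/181) · (1 − 1/727)
       = 53555909 · 47044800/53555909 = 47044800.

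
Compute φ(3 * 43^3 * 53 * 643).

5185069344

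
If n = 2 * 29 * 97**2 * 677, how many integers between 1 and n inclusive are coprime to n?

φ(2) = 2 − 1 = 1.
φ(29) = 29 − 1 = 28.
φ(97^2) = 97^1·(97−1) = 97·96 = 9312.
φ(677) = 677 − 1 = 676.
Multiply: 1 · 28 · 9312 · 676 = 176257536.

176257536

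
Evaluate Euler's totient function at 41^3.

67240

φ(68921) = 68921 · (1 − 1/41)
       = 68921 · 40/41 = 67240.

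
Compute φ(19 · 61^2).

φ(70699) = 70699 · (1 − 1/19) · (1 − 1/61)
       = 70699 · 1080/1159 = 65880.

65880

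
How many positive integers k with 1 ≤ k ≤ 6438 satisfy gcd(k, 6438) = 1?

2016

Prime factorization: 6438 = 2 · 3 · 29 · 37.
φ(6438) = 6438 · (1 − 1/2) · (1 − 1/3) · (1 − 1/29) · (1 − 1/37)
       = 6438 · 2016/6438 = 2016.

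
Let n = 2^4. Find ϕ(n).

φ(16) = 16 · (1 − 1/2)
       = 16 · 1/2 = 8.

8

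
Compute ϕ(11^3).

φ(1331) = 1331 · (1 − 1/11)
       = 1331 · 10/11 = 1210.

1210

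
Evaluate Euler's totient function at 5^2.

φ(5^2) = 5^1·(5−1) = 5·4 = 20.

20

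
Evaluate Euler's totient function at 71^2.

φ(5041) = 5041 · (1 − 1/71)
       = 5041 · 70/71 = 4970.

4970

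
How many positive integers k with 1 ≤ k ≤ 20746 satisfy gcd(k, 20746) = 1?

8800

Prime factorization: 20746 = 2 · 11 · 23 · 41.
φ(2) = 2 − 1 = 1.
φ(11) = 11 − 1 = 10.
φ(23) = 23 − 1 = 22.
φ(41) = 41 − 1 = 40.
Multiply: 1 · 10 · 22 · 40 = 8800.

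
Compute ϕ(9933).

5040

First factor: 9933 = 3 × 7 × 11 × 43.
φ(9933) = 9933 · (1 − 1/3) · (1 − 1/7) · (1 − 1/11) · (1 − 1/43)
       = 9933 · 5040/9933 = 5040.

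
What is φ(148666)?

148666 = 2 · 7^2 · 37 · 41.
φ(2) = 2 − 1 = 1.
φ(7^2) = 7^1·(7−1) = 7·6 = 42.
φ(37) = 37 − 1 = 36.
φ(41) = 41 − 1 = 40.
φ(148666) = 1 × 42 × 36 × 40 = 60480.

60480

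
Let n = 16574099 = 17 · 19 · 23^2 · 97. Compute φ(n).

13989888

φ(16574099) = 16574099 · (1 − 1/17) · (1 − 1/19) · (1 − 1/23) · (1 − 1/97)
       = 16574099 · 608256/720613 = 13989888.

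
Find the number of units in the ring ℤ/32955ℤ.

16224

Prime factorization: 32955 = 3 * 5 * 13^3.
φ(32955) = 32955 · (1 − 1/3) · (1 − 1/5) · (1 − 1/13)
       = 32955 · 96/195 = 16224.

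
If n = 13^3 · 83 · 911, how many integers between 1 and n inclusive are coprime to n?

151329360

φ(13^3) = 13^3 − 13^2 = 2197 − 169 = 2028.
φ(83) = 83 − 1 = 82.
φ(911) = 911 − 1 = 910.
φ(166121761) = 2028 × 82 × 910 = 151329360.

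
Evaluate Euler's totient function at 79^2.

φ(6241) = 6241 · (1 − 1/79)
       = 6241 · 78/79 = 6162.

6162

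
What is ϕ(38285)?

Factor 38285: 38285 = 5 * 13 * 19 * 31.
φ(5) = 5 − 1 = 4.
φ(13) = 13 − 1 = 12.
φ(19) = 19 − 1 = 18.
φ(31) = 31 − 1 = 30.
φ(38285) = 4 × 12 × 18 × 30 = 25920.

25920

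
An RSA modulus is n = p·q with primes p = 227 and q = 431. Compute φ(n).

φ(97837) = 97837 · (1 − 1/227) · (1 − 1/431)
       = 97837 · 97180/97837 = 97180.

97180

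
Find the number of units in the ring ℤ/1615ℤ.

1152

1615 = 5 · 17 · 19.
φ(5) = 5 − 1 = 4.
φ(17) = 17 − 1 = 16.
φ(19) = 19 − 1 = 18.
φ(1615) = 4 × 16 × 18 = 1152.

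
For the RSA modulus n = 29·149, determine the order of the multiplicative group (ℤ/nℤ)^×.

φ(4321) = 4321 · (1 − 1/29) · (1 − 1/149)
       = 4321 · 4144/4321 = 4144.

4144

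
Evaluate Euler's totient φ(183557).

Prime factorization: 183557 = 11**2 · 37 · 41.
φ(11^2) = 11^1·(11−1) = 11·10 = 110.
φ(37) = 37 − 1 = 36.
φ(41) = 41 − 1 = 40.
Multiply: 110 · 36 · 40 = 158400.

158400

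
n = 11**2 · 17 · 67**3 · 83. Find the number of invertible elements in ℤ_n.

φ(51349567753) = 51349567753 · (1 − 1/11) · (1 − 1/17) · (1 − 1/67) · (1 − 1/83)
       = 51349567753 · 865920/1039907 = 42758263680.

42758263680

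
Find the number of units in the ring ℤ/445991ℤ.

Factor 445991: 445991 = 7 * 13**3 * 29.
φ(445991) = 445991 · (1 − 1/7) · (1 − 1/13) · (1 − 1/29)
       = 445991 · 2016/2639 = 340704.

340704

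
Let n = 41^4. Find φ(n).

φ(41^4) = 41^4 − 41^3 = 2825761 − 68921 = 2756840.

2756840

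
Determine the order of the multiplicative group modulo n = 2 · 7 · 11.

60

φ(2) = 2 − 1 = 1.
φ(7) = 7 − 1 = 6.
φ(11) = 11 − 1 = 10.
Multiply: 1 · 6 · 10 = 60.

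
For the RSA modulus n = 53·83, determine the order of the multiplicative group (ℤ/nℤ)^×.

φ(n) = (p − 1)(q − 1) = (53−1)(83−1) = 52·82 = 4264.

4264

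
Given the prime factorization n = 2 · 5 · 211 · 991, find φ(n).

831600

φ(2) = 2 − 1 = 1.
φ(5) = 5 − 1 = 4.
φ(211) = 211 − 1 = 210.
φ(991) = 991 − 1 = 990.
Multiply: 1 · 4 · 210 · 990 = 831600.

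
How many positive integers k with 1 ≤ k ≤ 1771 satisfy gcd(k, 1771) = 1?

Factor 1771: 1771 = 7 * 11 * 23.
φ(1771) = 1771 · (1 − 1/7) · (1 − 1/11) · (1 − 1/23)
       = 1771 · 1320/1771 = 1320.

1320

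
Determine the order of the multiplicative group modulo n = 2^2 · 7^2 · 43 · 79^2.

φ(52599148) = 52599148 · (1 − 1/2) · (1 − 1/7) · (1 − 1/43) · (1 − 1/79)
       = 52599148 · 19656/47558 = 21739536.

21739536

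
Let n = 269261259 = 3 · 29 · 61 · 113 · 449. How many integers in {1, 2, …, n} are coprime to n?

φ(269261259) = 269261259 · (1 − 1/3) · (1 − 1/29) · (1 − 1/61) · (1 − 1/113) · (1 − 1/449)
       = 269261259 · 168591360/269261259 = 168591360.

168591360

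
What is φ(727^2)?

φ(528529) = 528529 · (1 − 1/727)
       = 528529 · 726/727 = 527802.

527802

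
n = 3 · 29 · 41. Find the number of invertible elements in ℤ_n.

φ(3567) = 3567 · (1 − 1/3) · (1 − 1/29) · (1 − 1/41)
       = 3567 · 2240/3567 = 2240.

2240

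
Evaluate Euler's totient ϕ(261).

261 = 3^2 · 29.
φ(261) = 261 · (1 − 1/3) · (1 − 1/29)
       = 261 · 56/87 = 168.

168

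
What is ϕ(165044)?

Factor 165044: 165044 = 2^2 · 11^3 · 31.
φ(2^2) = 2^2 − 2^1 = 4 − 2 = 2.
φ(11^3) = 11^2·(11−1) = 121·10 = 1210.
φ(31) = 31 − 1 = 30.
Multiply: 2 · 1210 · 30 = 72600.

72600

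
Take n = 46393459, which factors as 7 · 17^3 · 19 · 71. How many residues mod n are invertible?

φ(46393459) = 46393459 · (1 − 1/7) · (1 − 1/17) · (1 − 1/19) · (1 − 1/71)
       = 46393459 · 120960/160531 = 34957440.

34957440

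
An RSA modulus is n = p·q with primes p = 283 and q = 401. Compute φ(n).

112800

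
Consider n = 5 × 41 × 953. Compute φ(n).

φ(5) = 5 − 1 = 4.
φ(41) = 41 − 1 = 40.
φ(953) = 953 − 1 = 952.
Since φ is multiplicative, φ(195365) = 4 · 40 · 952 = 152320.

152320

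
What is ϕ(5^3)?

100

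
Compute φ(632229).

366912

632229 = 3 · 13^2 · 29 · 43.
φ(3) = 3 − 1 = 2.
φ(13^2) = 13^1·(13−1) = 13·12 = 156.
φ(29) = 29 − 1 = 28.
φ(43) = 43 − 1 = 42.
Multiply: 2 · 156 · 28 · 42 = 366912.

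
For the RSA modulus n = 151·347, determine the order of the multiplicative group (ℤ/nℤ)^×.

φ(52397) = 52397 · (1 − 1/151) · (1 − 1/347)
       = 52397 · 51900/52397 = 51900.

51900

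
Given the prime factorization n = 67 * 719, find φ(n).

47388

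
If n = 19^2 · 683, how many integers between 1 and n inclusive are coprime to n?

233244

φ(19^2) = 19^1·(19−1) = 19·18 = 342.
φ(683) = 683 − 1 = 682.
Since φ is multiplicative, φ(246563) = 342 · 682 = 233244.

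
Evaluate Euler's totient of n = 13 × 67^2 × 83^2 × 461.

φ(13) = 13 − 1 = 12.
φ(67^2) = 67^1·(67−1) = 67·66 = 4422.
φ(83^2) = 83^1·(83−1) = 83·82 = 6806.
φ(461) = 461 − 1 = 460.
φ(185331852953) = 12 × 4422 × 6806 × 460 = 166130648640.

166130648640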